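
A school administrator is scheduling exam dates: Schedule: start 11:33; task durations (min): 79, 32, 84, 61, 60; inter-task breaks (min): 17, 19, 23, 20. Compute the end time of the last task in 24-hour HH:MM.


Start: 11:33 = 693 min from midnight
  after task 1 (79 min): 12:52
  after break (17 min): 13:09
  after task 2 (32 min): 13:41
  after break (19 min): 14:00
  after task 3 (84 min): 15:24
  after break (23 min): 15:47
  after task 4 (61 min): 16:48
  after break (20 min): 17:08
  after task 5 (60 min): 18:08
Total elapsed: 395 minutes
End time: 18:08

18:08


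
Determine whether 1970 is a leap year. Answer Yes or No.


Year: 1970
Divisible by 4? 1970 / 4 = 492.5 -> No
Not divisible by 4, so NOT a leap year

No


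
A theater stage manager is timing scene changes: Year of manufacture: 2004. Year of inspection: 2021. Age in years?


Birth year: 2004
Current year: 2021
Age = current year - birth year
Age = 2021 - 2004 = 17

17


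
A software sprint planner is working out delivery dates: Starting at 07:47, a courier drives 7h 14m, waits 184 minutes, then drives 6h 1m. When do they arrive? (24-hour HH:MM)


Depart: 07:47
Leg 1: +434 min -> 15:01
Layover: +184 min -> 18:05
Leg 2: +361 min -> 00:06
Total travel: 979 minutes = 16h 19m
Arrival: 00:06

00:06


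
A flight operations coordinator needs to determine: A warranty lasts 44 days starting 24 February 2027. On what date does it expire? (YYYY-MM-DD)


Start: 2027-02-24
Adding 44 days
Days remaining in February: 4
After February: 40 days still to add
March 2027: 31 days, 9 remaining
April 2027 has 30 days, need 9
Result: 2027-04-09

2027-04-09


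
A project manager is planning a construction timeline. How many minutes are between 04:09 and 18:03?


Start time: 04:09 = 249 minutes from midnight
End time: 18:03 = 1083 minutes from midnight
Difference: 1083 - 249 = 834 minutes
That is 13 hours and 54 minutes

834


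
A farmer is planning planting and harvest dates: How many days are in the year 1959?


Year: 1959
Check leap year rules:
Divisible by 4? No
1959 is not a leap year
Days: 365

365


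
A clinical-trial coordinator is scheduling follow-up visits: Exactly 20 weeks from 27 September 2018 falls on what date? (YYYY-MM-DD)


Start: 2018-09-27
Weeks to add: 20
Convert to days: 20 x 7 = 140 days
Add 140 days to 2018-09-27
Result: 2019-02-14

2019-02-14


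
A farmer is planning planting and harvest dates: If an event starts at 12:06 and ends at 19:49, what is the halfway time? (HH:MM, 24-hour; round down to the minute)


Start time: 12:06 = 726 minutes from midnight
End time: 19:49 = 1189 minutes from midnight
Sum: 726 + 1189 = 1915
Midpoint: 1915 / 2 = 957 minutes
Convert: 957 / 60 = 15 hours, 57 minutes
Result: 15:57

15:57


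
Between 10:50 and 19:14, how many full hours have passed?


Start: 10:50
End: 19:14
Hour difference: 19 - 10 = 9 hours
Minute difference: 14 - 50 = -36 minutes
Total minutes: 504
Complete hours: 504 / 60 = 8 (remainder 24)

8


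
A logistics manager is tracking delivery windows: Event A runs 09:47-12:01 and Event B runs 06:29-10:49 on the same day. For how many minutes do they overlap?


Interval A: [587, 721] minutes from midnight
Interval B: [389, 649] minutes from midnight
Overlap start = max(587, 389) = 587
Overlap end = min(721, 649) = 649
Overlap = 649 - 587 = 62 minutes

62


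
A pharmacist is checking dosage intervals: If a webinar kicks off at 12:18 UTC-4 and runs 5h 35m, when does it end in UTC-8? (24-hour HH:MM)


Start: 12:18 in UTC-4
Step 1 - add duration:
  minutes: 18 + 35 = 53
  hours: 12 + 5 + 0 = 17
  end in UTC-4: 17:53
Step 2 - convert UTC-4 -> UTC-8:
  offset difference: -8 - (-4) = -4 hours
  17 + (-4) = 13 -> mod 24 = 13
Result: 13:53 in UTC-8

13:53


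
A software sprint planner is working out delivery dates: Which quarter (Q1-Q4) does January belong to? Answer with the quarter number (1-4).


Month: January (month 1)
Q1: January-March (months 1-3)
Q2: April-June (months 4-6)
Q3: July-September (months 7-9)
Q4: October-December (months 10-12)
Month 1 falls in Q1

1


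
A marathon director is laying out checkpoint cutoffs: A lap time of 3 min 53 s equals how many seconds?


Minutes: 3
Seconds: 53
Convert minutes to seconds: 3 x 60 = 180
Add remaining seconds: 180 + 53 = 233

233


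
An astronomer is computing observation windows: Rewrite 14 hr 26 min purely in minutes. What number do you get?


Hours: 14
Extra minutes: 26
Minutes per hour: 60
Hours to minutes: 14 x 60 = 840
Total: 840 + 26 = 866

866


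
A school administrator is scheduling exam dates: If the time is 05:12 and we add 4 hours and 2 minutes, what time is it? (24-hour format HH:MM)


Start time: 05:12
Adding: 4 hours 2 minutes
Minutes: 12 + 2 = 14
Hours: 5 + 4 + 0 = 9
Result: 09:14

09:14


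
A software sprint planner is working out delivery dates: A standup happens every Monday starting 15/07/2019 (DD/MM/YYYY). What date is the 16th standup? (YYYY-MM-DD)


First occurrence: 2019-07-15 (occurrence 1)
Each occurrence is 7 days after the previous.
Occurrence 16 is 15 weeks after the first.
15 weeks = 105 days
2019-07-15 + 105 days = 2019-10-28

2019-10-28


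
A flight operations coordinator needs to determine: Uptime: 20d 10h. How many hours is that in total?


Days: 20
Extra hours: 10
Hours per day: 24
Days to hours: 20 x 24 = 480
Total: 480 + 10 = 490

490


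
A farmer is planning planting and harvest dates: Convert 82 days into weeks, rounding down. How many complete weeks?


Total days: 82
Days per week: 7
Division: 82 / 7 = 11 remainder 5
Complete weeks: 11
Remaining days: 5

11


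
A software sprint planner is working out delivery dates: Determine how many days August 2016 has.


Month: August
Year: 2016
August is a 31-day month
Total: 31 days

31


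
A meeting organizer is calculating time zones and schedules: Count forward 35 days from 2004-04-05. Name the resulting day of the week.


Start: 2004-04-05 (Monday)
Step 1 - find target date: add 35 days
  2004-04-05 + 35 days = 2004-05-10
Step 2 - day of week:
  35 mod 7 = 0
  Monday + 0 days -> Monday
Result: Monday (2004-05-10)

Monday


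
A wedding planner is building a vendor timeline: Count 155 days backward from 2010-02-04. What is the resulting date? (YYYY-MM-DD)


Start: 2010-02-04
Subtracting 155 days
Days already passed in February: 4
After going back through February: 151 more days to subtract
January 2010: 31 days, 120 remaining
December 2009: 31 days, 89 remaining
November 2009: 30 days, 59 remaining
October 2009: 31 days, 28 remaining
Result: 2009-09-02

2009-09-02


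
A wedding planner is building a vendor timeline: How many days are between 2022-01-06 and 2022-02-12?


Start date: 2022-01-06
End date: 2022-02-12
Jan 2022: +26 days
Feb 2022: +11 days
Total: 37 days

37


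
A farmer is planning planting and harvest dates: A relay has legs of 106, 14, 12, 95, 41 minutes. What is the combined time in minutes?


Durations: 106, 14, 12, 95, 41
Running sum: 106
+ 14 = 120
+ 12 = 132
+ 95 = 227
+ 41 = 268
Total duration: 268 minutes
That is 4 hours and 28 minutes

268


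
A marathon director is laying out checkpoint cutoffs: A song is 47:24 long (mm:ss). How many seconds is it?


Minutes: 47
Extra seconds: 24
Seconds per minute: 60
Minutes to seconds: 47 x 60 = 2820
Total: 2820 + 24 = 2844

2844


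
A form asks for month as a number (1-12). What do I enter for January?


Calendar month order:
1. January <--
2. February
January is month number 1

1


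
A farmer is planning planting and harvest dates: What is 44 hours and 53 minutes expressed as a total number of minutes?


Hours: 44
Minutes: 53
Convert hours to minutes: 44 x 60 = 2640
Add remaining minutes: 2640 + 53 = 2693

2693


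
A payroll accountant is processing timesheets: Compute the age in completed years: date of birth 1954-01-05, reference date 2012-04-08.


Birth: 1954-01-05
Reference: 2012-04-08
Year difference: 2012 - 1954 = 58
Has birthday (01-05) occurred by 04-08? Yes
Age in full years: 58

58


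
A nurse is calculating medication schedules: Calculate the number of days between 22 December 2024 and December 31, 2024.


Start: December 22, 2024
End: December 31, 2024
Days left in December: 9
Total: 9 days

9


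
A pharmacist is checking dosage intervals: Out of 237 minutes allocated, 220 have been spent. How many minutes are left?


Total budget: 237 minutes
Time used: 220 minutes
Remaining: 237 - 220 = 17 minutes
Percent used: 92.8%
Percent remaining: 7.2%

17


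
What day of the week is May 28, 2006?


Date: 2006-05-28
January 1, 2006 is a Sunday
Day of year: 148
Offset from Jan 1: 147 days
147 mod 7 = 0
Result: Sunday

Sunday


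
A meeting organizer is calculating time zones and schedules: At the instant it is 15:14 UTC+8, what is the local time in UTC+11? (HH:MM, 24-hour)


Local time: 15:14 at UTC+8 (offset 8h)
Target zone: UTC+11 (offset 11h)
Difference: 11 - (8) = 3 hours
Calculation: 15 + (3) = 18
Result: 18:14

18:14


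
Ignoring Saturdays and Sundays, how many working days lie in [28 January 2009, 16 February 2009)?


Start: 2009-01-28 (Wednesday)
End (exclusive): 2009-02-16 (Monday)
Total calendar days: 19
Full weeks: 19 // 7 = 2 -> 10 weekdays
Remaining 5 days starting on Wednesday:
  Wed(w), Thu(w), Fri(w), Sat(-), Sun(-) -> 3 weekdays
Total business days: 10 + 3 = 13

13


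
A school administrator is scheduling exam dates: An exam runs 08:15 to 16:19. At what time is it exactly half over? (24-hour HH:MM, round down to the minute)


Start time: 08:15 = 495 minutes from midnight
End time: 16:19 = 979 minutes from midnight
Sum: 495 + 979 = 1474
Midpoint: 1474 / 2 = 737 minutes
Convert: 737 / 60 = 12 hours, 17 minutes
Result: 12:17

12:17


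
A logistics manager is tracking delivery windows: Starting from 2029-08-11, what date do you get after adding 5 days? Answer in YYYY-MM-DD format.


Start: 2029-08-11
Adding 5 days
Days remaining in August: 20
Result: 2029-08-16

2029-08-16


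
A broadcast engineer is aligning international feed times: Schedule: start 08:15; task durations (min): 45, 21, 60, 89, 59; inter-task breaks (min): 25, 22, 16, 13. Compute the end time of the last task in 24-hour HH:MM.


Start: 08:15 = 495 min from midnight
  after task 1 (45 min): 09:00
  after break (25 min): 09:25
  after task 2 (21 min): 09:46
  after break (22 min): 10:08
  after task 3 (60 min): 11:08
  after break (16 min): 11:24
  after task 4 (89 min): 12:53
  after break (13 min): 13:06
  after task 5 (59 min): 14:05
Total elapsed: 350 minutes
End time: 14:05

14:05


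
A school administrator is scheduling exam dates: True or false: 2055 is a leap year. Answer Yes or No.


Year: 2055
Divisible by 4? 2055 / 4 = 513.75 -> No
Not divisible by 4, so NOT a leap year

No


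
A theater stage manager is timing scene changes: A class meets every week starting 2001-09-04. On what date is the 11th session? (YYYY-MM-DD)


First occurrence: 2001-09-04 (occurrence 1)
Each occurrence is 7 days after the previous.
Occurrence 11 is 10 weeks after the first.
10 weeks = 70 days
2001-09-04 + 70 days = 2001-11-13

2001-11-13


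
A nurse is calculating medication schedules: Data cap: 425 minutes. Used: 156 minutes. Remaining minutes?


Total budget: 425 minutes
Time used: 156 minutes
Remaining: 425 - 156 = 269 minutes
Percent used: 36.7%
Percent remaining: 63.3%

269


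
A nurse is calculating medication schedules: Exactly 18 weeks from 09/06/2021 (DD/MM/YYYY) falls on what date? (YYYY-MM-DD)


Start: 2021-06-09
Weeks to add: 18
Convert to days: 18 x 7 = 126 days
Add 126 days to 2021-06-09
Result: 2021-10-13

2021-10-13


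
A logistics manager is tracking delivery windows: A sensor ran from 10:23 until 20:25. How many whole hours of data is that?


Start: 10:23
End: 20:25
Hour difference: 20 - 10 = 10 hours
Minute difference: 25 - 23 = 2 minutes
Total minutes: 602
Complete hours: 602 / 60 = 10 (remainder 2)

10


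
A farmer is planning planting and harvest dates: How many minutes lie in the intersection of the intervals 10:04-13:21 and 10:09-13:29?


Interval A: [604, 801] minutes from midnight
Interval B: [609, 809] minutes from midnight
Overlap start = max(604, 609) = 609
Overlap end = min(801, 809) = 801
Overlap = 801 - 609 = 192 minutes

192


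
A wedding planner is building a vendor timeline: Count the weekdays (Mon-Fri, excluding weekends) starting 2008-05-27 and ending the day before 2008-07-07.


Start: 2008-05-27 (Tuesday)
End (exclusive): 2008-07-07 (Monday)
Total calendar days: 41
Full weeks: 41 // 7 = 5 -> 25 weekdays
Remaining 6 days starting on Tuesday:
  Tue(w), Wed(w), Thu(w), Fri(w), Sat(-), Sun(-) -> 4 weekdays
Total business days: 25 + 4 = 29

29


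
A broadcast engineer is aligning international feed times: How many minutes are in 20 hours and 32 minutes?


Hours: 20
Extra minutes: 32
Minutes per hour: 60
Hours to minutes: 20 x 60 = 1200
Total: 1200 + 32 = 1232

1232


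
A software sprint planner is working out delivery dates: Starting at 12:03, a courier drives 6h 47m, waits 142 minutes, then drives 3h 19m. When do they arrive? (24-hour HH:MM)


Depart: 12:03
Leg 1: +407 min -> 18:50
Layover: +142 min -> 21:12
Leg 2: +199 min -> 00:31
Total travel: 748 minutes = 12h 28m
Arrival: 00:31

00:31


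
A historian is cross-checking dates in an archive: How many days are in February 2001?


Month: February
Year: 2001
2001 is not a leap year
February has 28 days
Total: 28 days

28


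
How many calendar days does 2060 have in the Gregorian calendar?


Year: 2060
Check leap year rules:
Divisible by 4? Yes
Divisible by 100? No
2060 is a leap year
Days: 366

366


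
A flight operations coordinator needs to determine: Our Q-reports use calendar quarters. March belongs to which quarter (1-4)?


Month: March (month 3)
Q1: January-March (months 1-3)
Q2: April-June (months 4-6)
Q3: July-September (months 7-9)
Q4: October-December (months 10-12)
Month 3 falls in Q1

1


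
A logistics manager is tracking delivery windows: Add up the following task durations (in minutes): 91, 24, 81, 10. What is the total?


Durations: 91, 24, 81, 10
Running sum: 91
+ 24 = 115
+ 81 = 196
+ 10 = 206
Total duration: 206 minutes
That is 3 hours and 26 minutes

206


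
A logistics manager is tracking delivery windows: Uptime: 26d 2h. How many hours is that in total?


Days: 26
Extra hours: 2
Hours per day: 24
Days to hours: 26 x 24 = 624
Total: 624 + 2 = 626

626


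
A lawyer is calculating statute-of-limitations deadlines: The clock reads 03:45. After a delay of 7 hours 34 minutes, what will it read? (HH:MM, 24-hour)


Start time: 03:45
Adding: 7 hours 34 minutes
Minutes: 45 + 34 = 79
Minute overflow: 79 >= 60, so carry 1 hour, minutes = 19
Hours: 3 + 7 + 1 = 11
Result: 11:19

11:19


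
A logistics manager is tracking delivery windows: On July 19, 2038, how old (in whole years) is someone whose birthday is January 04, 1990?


Birth: 1990-01-04
Reference: 2038-07-19
Year difference: 2038 - 1990 = 48
Has birthday (01-04) occurred by 07-19? Yes
Age in full years: 48

48


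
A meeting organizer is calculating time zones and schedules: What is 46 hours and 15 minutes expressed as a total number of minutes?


Hours: 46
Minutes: 15
Convert hours to minutes: 46 x 60 = 2760
Add remaining minutes: 2760 + 15 = 2775

2775


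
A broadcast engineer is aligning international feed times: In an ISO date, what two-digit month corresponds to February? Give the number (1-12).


Calendar month order:
1. January
2. February <--
3. March
February is month number 2

2


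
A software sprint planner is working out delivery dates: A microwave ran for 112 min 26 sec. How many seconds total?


Minutes: 112
Extra seconds: 26
Seconds per minute: 60
Minutes to seconds: 112 x 60 = 6720
Total: 6720 + 26 = 6746

6746


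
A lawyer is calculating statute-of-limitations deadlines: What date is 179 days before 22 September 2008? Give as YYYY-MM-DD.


Start: 2008-09-22
Subtracting 179 days
Days already passed in September: 22
After going back through September: 157 more days to subtract
August 2008: 31 days, 126 remaining
July 2008: 31 days, 95 remaining
June 2008: 30 days, 65 remaining
May 2008: 31 days, 34 remaining
Result: 2008-03-27

2008-03-27


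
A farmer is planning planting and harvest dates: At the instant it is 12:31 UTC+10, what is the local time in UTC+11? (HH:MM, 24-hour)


Local time: 12:31 at UTC+10 (offset 10h)
Target zone: UTC+11 (offset 11h)
Difference: 11 - (10) = 1 hours
Calculation: 12 + (1) = 13
Result: 13:31

13:31


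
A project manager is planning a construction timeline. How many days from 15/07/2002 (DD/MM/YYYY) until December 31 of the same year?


Start: July 15, 2002
End: December 31, 2002
Days left in July: 16
August: 31
September: 30
October: 31
November: 30
... plus remaining months
Sum of remaining months: 153
Total: 16 + 153 = 169

169


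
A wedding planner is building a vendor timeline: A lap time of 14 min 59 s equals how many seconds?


Minutes: 14
Seconds: 59
Convert minutes to seconds: 14 x 60 = 840
Add remaining seconds: 840 + 59 = 899

899


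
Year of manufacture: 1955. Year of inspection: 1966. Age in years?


Birth year: 1955
Current year: 1966
Age = current year - birth year
Age = 1966 - 1955 = 11

11


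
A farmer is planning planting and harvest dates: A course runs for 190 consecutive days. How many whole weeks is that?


Total days: 190
Days per week: 7
Division: 190 / 7 = 27 remainder 1
Complete weeks: 27
Remaining days: 1

27


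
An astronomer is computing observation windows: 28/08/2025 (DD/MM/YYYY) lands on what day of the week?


Date: 2025-08-28
January 1, 2025 is a Wednesday
Day of year: 240
Offset from Jan 1: 239 days
239 mod 7 = 1
Result: Thursday

Thursday


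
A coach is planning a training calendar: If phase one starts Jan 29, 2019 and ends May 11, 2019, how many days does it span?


Start date: 2019-01-29
End date: 2019-05-11
Jan 2019: +3 days
Feb 2019: +28 days
Mar 2019: +31 days
Apr 2019: +30 days
May 2019: +10 days
Total: 102 days

102


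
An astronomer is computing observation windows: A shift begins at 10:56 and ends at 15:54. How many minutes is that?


Start time: 10:56 = 656 minutes from midnight
End time: 15:54 = 954 minutes from midnight
Difference: 954 - 656 = 298 minutes
That is 4 hours and 58 minutes

298


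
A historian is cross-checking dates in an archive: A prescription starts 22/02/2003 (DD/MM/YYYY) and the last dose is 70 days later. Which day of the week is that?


Start: 2003-02-22 (Saturday)
Step 1 - find target date: add 70 days
  2003-02-22 + 70 days = 2003-05-03
Step 2 - day of week:
  70 mod 7 = 0
  Saturday + 0 days -> Saturday
Result: Saturday (2003-05-03)

Saturday


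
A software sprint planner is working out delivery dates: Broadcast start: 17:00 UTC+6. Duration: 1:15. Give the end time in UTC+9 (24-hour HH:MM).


Start: 17:00 in UTC+6
Step 1 - add duration:
  minutes: 0 + 15 = 15
  hours: 17 + 1 + 0 = 18
  end in UTC+6: 18:15
Step 2 - convert UTC+6 -> UTC+9:
  offset difference: 9 - (6) = 3 hours
  18 + (3) = 21 -> mod 24 = 21
Result: 21:15 in UTC+9

21:15


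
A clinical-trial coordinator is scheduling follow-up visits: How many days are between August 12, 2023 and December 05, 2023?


Start date: 2023-08-12
End date: 2023-12-05
Aug 2023: +20 days
Sep 2023: +30 days
Oct 2023: +31 days
Nov 2023: +30 days
Dec 2023: +4 days
Total: 115 days

115


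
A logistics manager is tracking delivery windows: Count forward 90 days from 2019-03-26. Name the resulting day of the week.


Start: 2019-03-26 (Tuesday)
Step 1 - find target date: add 90 days
  2019-03-26 + 90 days = 2019-06-24
Step 2 - day of week:
  90 mod 7 = 6
  Tuesday + 6 days -> Monday
Result: Monday (2019-06-24)

Monday


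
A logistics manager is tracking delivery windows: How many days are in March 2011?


Month: March
Year: 2011
March is a 31-day month
Total: 31 days

31


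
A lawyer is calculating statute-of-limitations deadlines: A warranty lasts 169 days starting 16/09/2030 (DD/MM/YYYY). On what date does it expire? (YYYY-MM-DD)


Start: 2030-09-16
Adding 169 days
Days remaining in September: 14
After September: 155 days still to add
October 2030: 31 days, 124 remaining
November 2030: 30 days, 94 remaining
December 2030: 31 days, 63 remaining
January 2031: 31 days, 32 remaining
Result: 2031-03-04

2031-03-04


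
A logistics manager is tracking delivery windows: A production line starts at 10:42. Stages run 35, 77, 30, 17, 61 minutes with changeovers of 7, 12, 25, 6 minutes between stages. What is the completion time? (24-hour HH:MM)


Start: 10:42 = 642 min from midnight
  after task 1 (35 min): 11:17
  after break (7 min): 11:24
  after task 2 (77 min): 12:41
  after break (12 min): 12:53
  after task 3 (30 min): 13:23
  after break (25 min): 13:48
  after task 4 (17 min): 14:05
  after break (6 min): 14:11
  after task 5 (61 min): 15:12
Total elapsed: 270 minutes
End time: 15:12

15:12


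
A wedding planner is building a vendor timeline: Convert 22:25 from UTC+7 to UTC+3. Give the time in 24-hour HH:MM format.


Local time: 22:25 at UTC+7 (offset 7h)
Target zone: UTC+3 (offset 3h)
Difference: 3 - (7) = -4 hours
Calculation: 22 + (-4) = 18
Result: 18:25

18:25


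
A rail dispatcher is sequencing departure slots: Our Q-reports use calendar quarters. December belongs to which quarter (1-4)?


Month: December (month 12)
Q1: January-March (months 1-3)
Q2: April-June (months 4-6)
Q3: July-September (months 7-9)
Q4: October-December (months 10-12)
Month 12 falls in Q4

4


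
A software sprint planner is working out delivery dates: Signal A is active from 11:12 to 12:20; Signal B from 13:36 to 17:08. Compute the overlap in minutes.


Interval A: [672, 740] minutes from midnight
Interval B: [816, 1028] minutes from midnight
Overlap start = max(672, 816) = 816
Overlap end = min(740, 1028) = 740
End <= start, so the intervals do not overlap: 0 minutes

0


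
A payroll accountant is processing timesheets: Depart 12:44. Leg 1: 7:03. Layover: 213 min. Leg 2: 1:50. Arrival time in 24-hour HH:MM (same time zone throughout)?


Depart: 12:44
Leg 1: +423 min -> 19:47
Layover: +213 min -> 23:20
Leg 2: +110 min -> 01:10
Total travel: 746 minutes = 12h 26m
Arrival: 01:10

01:10


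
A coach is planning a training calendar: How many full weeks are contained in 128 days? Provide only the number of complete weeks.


Total days: 128
Days per week: 7
Division: 128 / 7 = 18 remainder 2
Complete weeks: 18
Remaining days: 2

18


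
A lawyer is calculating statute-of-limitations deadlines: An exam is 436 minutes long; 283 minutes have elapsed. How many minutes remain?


Total budget: 436 minutes
Time used: 283 minutes
Remaining: 436 - 283 = 153 minutes
Percent used: 64.9%
Percent remaining: 35.1%

153


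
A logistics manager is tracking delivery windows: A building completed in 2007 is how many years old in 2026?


Birth year: 2007
Current year: 2026
Age = current year - birth year
Age = 2026 - 2007 = 19

19


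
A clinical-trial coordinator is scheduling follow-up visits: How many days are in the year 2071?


Year: 2071
Check leap year rules:
Divisible by 4? No
2071 is not a leap year
Days: 365

365


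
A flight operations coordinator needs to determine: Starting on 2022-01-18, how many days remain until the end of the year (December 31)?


Start: January 18, 2022
End: December 31, 2022
Days left in January: 13
February: 28
March: 31
April: 30
May: 31
... plus remaining months
Sum of remaining months: 334
Total: 13 + 334 = 347

347


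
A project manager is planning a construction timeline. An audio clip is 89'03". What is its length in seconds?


Minutes: 89
Seconds: 3
Convert minutes to seconds: 89 x 60 = 5340
Add remaining seconds: 5340 + 3 = 5343

5343


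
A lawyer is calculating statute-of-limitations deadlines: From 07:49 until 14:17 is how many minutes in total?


Start time: 07:49 = 469 minutes from midnight
End time: 14:17 = 857 minutes from midnight
Difference: 857 - 469 = 388 minutes
That is 6 hours and 28 minutes

388


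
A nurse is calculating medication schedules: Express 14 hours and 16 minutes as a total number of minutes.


Hours: 14
Extra minutes: 16
Minutes per hour: 60
Hours to minutes: 14 x 60 = 840
Total: 840 + 16 = 856

856


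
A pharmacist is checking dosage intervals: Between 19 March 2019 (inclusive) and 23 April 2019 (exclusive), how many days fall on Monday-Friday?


Start: 2019-03-19 (Tuesday)
End (exclusive): 2019-04-23 (Tuesday)
Total calendar days: 35
Full weeks: 35 // 7 = 5 -> 25 weekdays
Remaining 0 days starting on Tuesday:
Total business days: 25 + 0 = 25

25


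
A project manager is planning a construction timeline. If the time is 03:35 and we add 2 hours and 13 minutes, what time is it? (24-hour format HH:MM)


Start time: 03:35
Adding: 2 hours 13 minutes
Minutes: 35 + 13 = 48
Hours: 3 + 2 + 0 = 5
Result: 05:48

05:48


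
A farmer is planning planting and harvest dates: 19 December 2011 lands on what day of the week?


Date: 2011-12-19
January 1, 2011 is a Saturday
Day of year: 353
Offset from Jan 1: 352 days
352 mod 7 = 2
Result: Monday

Monday


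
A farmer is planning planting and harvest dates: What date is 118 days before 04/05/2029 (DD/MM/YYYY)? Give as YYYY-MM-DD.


Start: 2029-05-04
Subtracting 118 days
Days already passed in May: 4
After going back through May: 114 more days to subtract
April 2029: 30 days, 84 remaining
March 2029: 31 days, 53 remaining
February 2029: 28 days, 25 remaining
January 2029 has 31 days, need 25
Result: 2029-01-06

2029-01-06


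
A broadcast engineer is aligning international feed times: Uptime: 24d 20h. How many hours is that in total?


Days: 24
Extra hours: 20
Hours per day: 24
Days to hours: 24 x 24 = 576
Total: 576 + 20 = 596

596


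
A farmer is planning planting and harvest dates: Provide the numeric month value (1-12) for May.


Calendar month order:
4. April
5. May <--
6. June
May is month number 5

5


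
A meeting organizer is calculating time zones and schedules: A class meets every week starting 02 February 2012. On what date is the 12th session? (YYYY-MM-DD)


First occurrence: 2012-02-02 (occurrence 1)
Each occurrence is 7 days after the previous.
Occurrence 12 is 11 weeks after the first.
11 weeks = 77 days
2012-02-02 + 77 days = 2012-04-19

2012-04-19


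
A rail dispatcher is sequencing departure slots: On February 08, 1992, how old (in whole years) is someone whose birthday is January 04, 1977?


Birth: 1977-01-04
Reference: 1992-02-08
Year difference: 1992 - 1977 = 15
Has birthday (01-04) occurred by 02-08? Yes
Age in full years: 15

15


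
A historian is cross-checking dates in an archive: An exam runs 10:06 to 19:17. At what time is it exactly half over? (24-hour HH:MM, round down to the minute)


Start time: 10:06 = 606 minutes from midnight
End time: 19:17 = 1157 minutes from midnight
Sum: 606 + 1157 = 1763
Midpoint: 1763 / 2 = 881 minutes
Convert: 881 / 60 = 14 hours, 41 minutes
Result: 14:41

14:41


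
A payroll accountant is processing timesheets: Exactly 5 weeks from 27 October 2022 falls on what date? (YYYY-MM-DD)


Start: 2022-10-27
Weeks to add: 5
Convert to days: 5 x 7 = 35 days
Add 35 days to 2022-10-27
Result: 2022-12-01

2022-12-01


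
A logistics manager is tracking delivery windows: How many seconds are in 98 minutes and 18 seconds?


Minutes: 98
Extra seconds: 18
Seconds per minute: 60
Minutes to seconds: 98 x 60 = 5880
Total: 5880 + 18 = 5898

5898


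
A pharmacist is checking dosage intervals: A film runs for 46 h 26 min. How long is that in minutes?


Hours: 46
Minutes: 26
Convert hours to minutes: 46 x 60 = 2760
Add remaining minutes: 2760 + 26 = 2786

2786


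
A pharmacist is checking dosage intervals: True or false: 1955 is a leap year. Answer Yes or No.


Year: 1955
Divisible by 4? 1955 / 4 = 488.75 -> No
Not divisible by 4, so NOT a leap year

No


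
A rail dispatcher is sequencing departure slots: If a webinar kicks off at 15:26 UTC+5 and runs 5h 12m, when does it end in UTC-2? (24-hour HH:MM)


Start: 15:26 in UTC+5
Step 1 - add duration:
  minutes: 26 + 12 = 38
  hours: 15 + 5 + 0 = 20
  end in UTC+5: 20:38
Step 2 - convert UTC+5 -> UTC-2:
  offset difference: -2 - (5) = -7 hours
  20 + (-7) = 13 -> mod 24 = 13
Result: 13:38 in UTC-2

13:38


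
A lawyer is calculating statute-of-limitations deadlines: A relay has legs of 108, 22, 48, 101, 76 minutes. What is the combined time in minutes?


Durations: 108, 22, 48, 101, 76
Running sum: 108
+ 22 = 130
+ 48 = 178
+ 101 = 279
+ 76 = 355
Total duration: 355 minutes
That is 5 hours and 55 minutes

355


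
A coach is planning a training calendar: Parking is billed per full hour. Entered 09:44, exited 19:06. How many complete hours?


Start: 09:44
End: 19:06
Hour difference: 19 - 9 = 10 hours
Minute difference: 6 - 44 = -38 minutes
Total minutes: 562
Complete hours: 562 / 60 = 9 (remainder 22)

9


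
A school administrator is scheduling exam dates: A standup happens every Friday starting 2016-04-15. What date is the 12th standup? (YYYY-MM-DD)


First occurrence: 2016-04-15 (occurrence 1)
Each occurrence is 7 days after the previous.
Occurrence 12 is 11 weeks after the first.
11 weeks = 77 days
2016-04-15 + 77 days = 2016-07-01

2016-07-01


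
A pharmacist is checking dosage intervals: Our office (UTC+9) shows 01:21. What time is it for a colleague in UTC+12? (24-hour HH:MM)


Local time: 01:21 at UTC+9 (offset 9h)
Target zone: UTC+12 (offset 12h)
Difference: 12 - (9) = 3 hours
Calculation: 1 + (3) = 4
Result: 04:21

04:21


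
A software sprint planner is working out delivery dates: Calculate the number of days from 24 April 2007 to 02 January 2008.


Start date: 2007-04-24
End date: 2008-01-02
Apr 2007: +7 days
May 2007: +31 days
Jun 2007: +30 days
... (7 more months)
Total: 253 days

253


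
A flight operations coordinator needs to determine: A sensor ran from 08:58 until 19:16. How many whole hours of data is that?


Start: 08:58
End: 19:16
Hour difference: 19 - 8 = 11 hours
Minute difference: 16 - 58 = -42 minutes
Total minutes: 618
Complete hours: 618 / 60 = 10 (remainder 18)

10


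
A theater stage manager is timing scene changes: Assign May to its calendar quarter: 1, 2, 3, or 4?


Month: May (month 5)
Q1: January-March (months 1-3)
Q2: April-June (months 4-6)
Q3: July-September (months 7-9)
Q4: October-December (months 10-12)
Month 5 falls in Q2

2


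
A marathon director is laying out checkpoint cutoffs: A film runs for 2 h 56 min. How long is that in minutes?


Hours: 2
Minutes: 56
Convert hours to minutes: 2 x 60 = 120
Add remaining minutes: 120 + 56 = 176

176


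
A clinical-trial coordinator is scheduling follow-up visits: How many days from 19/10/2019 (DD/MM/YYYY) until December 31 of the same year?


Start: October 19, 2019
End: December 31, 2019
Days left in October: 12
November: 30
December: 31
Sum of remaining months: 61
Total: 12 + 61 = 73

73


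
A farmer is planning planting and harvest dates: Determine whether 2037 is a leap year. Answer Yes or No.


Year: 2037
Divisible by 4? 2037 / 4 = 509.25 -> No
Not divisible by 4, so NOT a leap year

No


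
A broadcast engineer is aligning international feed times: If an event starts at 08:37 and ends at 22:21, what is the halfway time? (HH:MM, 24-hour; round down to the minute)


Start time: 08:37 = 517 minutes from midnight
End time: 22:21 = 1341 minutes from midnight
Sum: 517 + 1341 = 1858
Midpoint: 1858 / 2 = 929 minutes
Convert: 929 / 60 = 15 hours, 29 minutes
Result: 15:29

15:29


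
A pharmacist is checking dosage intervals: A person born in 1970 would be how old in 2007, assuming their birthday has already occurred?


Birth year: 1970
Current year: 2007
Age = current year - birth year
Age = 2007 - 1970 = 37

37


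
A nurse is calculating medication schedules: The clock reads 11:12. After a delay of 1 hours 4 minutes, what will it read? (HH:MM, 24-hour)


Start time: 11:12
Adding: 1 hours 4 minutes
Minutes: 12 + 4 = 16
Hours: 11 + 1 + 0 = 12
Result: 12:16

12:16


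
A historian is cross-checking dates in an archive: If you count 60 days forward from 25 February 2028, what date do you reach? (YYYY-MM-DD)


Start: 2028-02-25
Adding 60 days
Days remaining in February: 4
After February: 56 days still to add
March 2028: 31 days, 25 remaining
April 2028 has 30 days, need 25
Result: 2028-04-25

2028-04-25


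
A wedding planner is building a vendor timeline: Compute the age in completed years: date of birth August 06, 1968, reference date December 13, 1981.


Birth: 1968-08-06
Reference: 1981-12-13
Year difference: 1981 - 1968 = 13
Has birthday (08-06) occurred by 12-13? Yes
Age in full years: 13

13


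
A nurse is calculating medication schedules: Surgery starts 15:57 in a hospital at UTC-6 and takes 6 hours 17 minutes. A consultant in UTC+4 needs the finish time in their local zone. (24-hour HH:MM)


Start: 15:57 in UTC-6
Step 1 - add duration:
  minutes: 57 + 17 = 74 (carry 1h)
  hours: 15 + 6 + 1 = 22
  end in UTC-6: 22:14
Step 2 - convert UTC-6 -> UTC+4:
  offset difference: 4 - (-6) = 10 hours
  22 + (10) = 32 -> mod 24 = 8
Result: 08:14 in UTC+4

08:14


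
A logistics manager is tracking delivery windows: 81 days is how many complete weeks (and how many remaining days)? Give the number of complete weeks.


Total days: 81
Days per week: 7
Division: 81 / 7 = 11 remainder 4
Complete weeks: 11
Remaining days: 4

11


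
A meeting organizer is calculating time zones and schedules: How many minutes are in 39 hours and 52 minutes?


Hours: 39
Extra minutes: 52
Minutes per hour: 60
Hours to minutes: 39 x 60 = 2340
Total: 2340 + 52 = 2392

2392


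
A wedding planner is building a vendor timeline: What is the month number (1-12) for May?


Calendar month order:
4. April
5. May <--
6. June
May is month number 5

5


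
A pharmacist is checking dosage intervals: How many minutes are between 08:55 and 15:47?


Start time: 08:55 = 535 minutes from midnight
End time: 15:47 = 947 minutes from midnight
Difference: 947 - 535 = 412 minutes
That is 6 hours and 52 minutes

412


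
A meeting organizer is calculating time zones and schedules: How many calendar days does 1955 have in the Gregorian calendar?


Year: 1955
Check leap year rules:
Divisible by 4? No
1955 is not a leap year
Days: 365

365


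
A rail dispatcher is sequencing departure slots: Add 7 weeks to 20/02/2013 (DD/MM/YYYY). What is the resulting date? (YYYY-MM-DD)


Start: 2013-02-20
Weeks to add: 7
Convert to days: 7 x 7 = 49 days
Add 49 days to 2013-02-20
Result: 2013-04-10

2013-04-10


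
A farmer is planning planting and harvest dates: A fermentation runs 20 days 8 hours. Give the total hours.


Days: 20
Extra hours: 8
Hours per day: 24
Days to hours: 20 x 24 = 480
Total: 480 + 8 = 488

488


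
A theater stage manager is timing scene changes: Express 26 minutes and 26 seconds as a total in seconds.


Minutes: 26
Seconds: 26
Convert minutes to seconds: 26 x 60 = 1560
Add remaining seconds: 1560 + 26 = 1586

1586


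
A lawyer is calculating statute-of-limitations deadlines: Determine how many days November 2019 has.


Month: November
Year: 2019
November is a 30-day month
Total: 30 days

30


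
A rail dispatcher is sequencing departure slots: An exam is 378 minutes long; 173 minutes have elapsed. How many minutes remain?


Total budget: 378 minutes
Time used: 173 minutes
Remaining: 378 - 173 = 205 minutes
Percent used: 45.8%
Percent remaining: 54.2%

205


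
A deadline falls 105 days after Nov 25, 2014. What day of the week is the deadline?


Start: 2014-11-25 (Tuesday)
Step 1 - find target date: add 105 days
  2014-11-25 + 105 days = 2015-03-10
Step 2 - day of week:
  105 mod 7 = 0
  Tuesday + 0 days -> Tuesday
Result: Tuesday (2015-03-10)

Tuesday


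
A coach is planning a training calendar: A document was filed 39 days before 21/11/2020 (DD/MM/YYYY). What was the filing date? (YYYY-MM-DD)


Start: 2020-11-21
Subtracting 39 days
Days already passed in November: 21
After going back through November: 18 more days to subtract
October 2020 has 31 days, need 18
Result: 2020-10-13

2020-10-13


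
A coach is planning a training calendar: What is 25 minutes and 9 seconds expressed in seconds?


Minutes: 25
Extra seconds: 9
Seconds per minute: 60
Minutes to seconds: 25 x 60 = 1500
Total: 1500 + 9 = 1509

1509


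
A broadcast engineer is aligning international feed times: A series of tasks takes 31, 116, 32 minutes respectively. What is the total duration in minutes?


Durations: 31, 116, 32
Running sum: 31
+ 116 = 147
+ 32 = 179
Total duration: 179 minutes
That is 2 hours and 59 minutes

179


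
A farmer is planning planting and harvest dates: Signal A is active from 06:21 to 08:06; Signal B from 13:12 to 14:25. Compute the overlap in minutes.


Interval A: [381, 486] minutes from midnight
Interval B: [792, 865] minutes from midnight
Overlap start = max(381, 792) = 792
Overlap end = min(486, 865) = 486
End <= start, so the intervals do not overlap: 0 minutes

0


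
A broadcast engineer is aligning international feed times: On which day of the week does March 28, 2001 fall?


Date: 2001-03-28
January 1, 2001 is a Monday
Day of year: 87
Offset from Jan 1: 86 days
86 mod 7 = 2
Result: Wednesday

Wednesday


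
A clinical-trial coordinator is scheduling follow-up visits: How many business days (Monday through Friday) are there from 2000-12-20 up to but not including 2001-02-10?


Start: 2000-12-20 (Wednesday)
End (exclusive): 2001-02-10 (Saturday)
Total calendar days: 52
Full weeks: 52 // 7 = 7 -> 35 weekdays
Remaining 3 days starting on Wednesday:
  Wed(w), Thu(w), Fri(w) -> 3 weekdays
Total business days: 35 + 3 = 38

38


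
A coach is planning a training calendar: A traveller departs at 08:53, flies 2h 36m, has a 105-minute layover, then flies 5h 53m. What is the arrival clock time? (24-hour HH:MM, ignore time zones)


Depart: 08:53
Leg 1: +156 min -> 11:29
Layover: +105 min -> 13:14
Leg 2: +353 min -> 19:07
Total travel: 614 minutes = 10h 14m
Arrival: 19:07

19:07


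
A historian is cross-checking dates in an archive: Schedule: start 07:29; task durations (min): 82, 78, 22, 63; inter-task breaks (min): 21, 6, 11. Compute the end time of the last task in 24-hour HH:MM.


Start: 07:29 = 449 min from midnight
  after task 1 (82 min): 08:51
  after break (21 min): 09:12
  after task 2 (78 min): 10:30
  after break (6 min): 10:36
  after task 3 (22 min): 10:58
  after break (11 min): 11:09
  after task 4 (63 min): 12:12
Total elapsed: 283 minutes
End time: 12:12

12:12


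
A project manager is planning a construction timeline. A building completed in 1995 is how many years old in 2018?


Birth year: 1995
Current year: 2018
Age = current year - birth year
Age = 2018 - 1995 = 23

23


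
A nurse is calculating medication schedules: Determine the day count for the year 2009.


Year: 2009
Check leap year rules:
Divisible by 4? No
2009 is not a leap year
Days: 365

365


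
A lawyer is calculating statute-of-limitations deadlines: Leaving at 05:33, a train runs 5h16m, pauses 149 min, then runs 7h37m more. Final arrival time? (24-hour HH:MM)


Depart: 05:33
Leg 1: +316 min -> 10:49
Layover: +149 min -> 13:18
Leg 2: +457 min -> 20:55
Total travel: 922 minutes = 15h 22m
Arrival: 20:55

20:55


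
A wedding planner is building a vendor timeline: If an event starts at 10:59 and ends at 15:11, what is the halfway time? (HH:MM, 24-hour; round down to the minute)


Start time: 10:59 = 659 minutes from midnight
End time: 15:11 = 911 minutes from midnight
Sum: 659 + 911 = 1570
Midpoint: 1570 / 2 = 785 minutes
Convert: 785 / 60 = 13 hours, 5 minutes
Result: 13:05

13:05
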